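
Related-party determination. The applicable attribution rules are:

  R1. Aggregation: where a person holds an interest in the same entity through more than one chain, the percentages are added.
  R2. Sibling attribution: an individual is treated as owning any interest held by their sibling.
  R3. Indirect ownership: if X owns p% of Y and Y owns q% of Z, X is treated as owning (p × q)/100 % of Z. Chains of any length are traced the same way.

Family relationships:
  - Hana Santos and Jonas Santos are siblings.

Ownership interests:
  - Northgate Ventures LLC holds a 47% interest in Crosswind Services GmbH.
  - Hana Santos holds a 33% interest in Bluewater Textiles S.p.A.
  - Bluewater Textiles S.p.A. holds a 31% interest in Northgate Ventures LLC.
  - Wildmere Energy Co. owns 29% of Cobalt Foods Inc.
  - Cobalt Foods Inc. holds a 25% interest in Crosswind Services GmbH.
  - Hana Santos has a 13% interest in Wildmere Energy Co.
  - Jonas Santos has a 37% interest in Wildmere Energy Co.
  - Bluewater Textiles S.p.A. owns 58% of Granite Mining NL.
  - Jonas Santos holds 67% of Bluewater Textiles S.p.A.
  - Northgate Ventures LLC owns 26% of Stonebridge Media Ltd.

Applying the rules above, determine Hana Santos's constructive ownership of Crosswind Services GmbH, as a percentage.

By sibling attribution (R2), Hana Santos is treated as also owning Jonas Santos's interest in Bluewater Textiles S.p.A, giving 33% + 67% = 100%.
By sibling attribution (R2), Hana Santos is treated as also owning Jonas Santos's interest in Wildmere Energy Co, giving 13% + 37% = 50%.
Chain via Bluewater Textiles S.p.A. → Northgate Ventures LLC (R3): 100% × 31% × 47% = 14.57% of Crosswind Services GmbH.
Chain via Wildmere Energy Co. → Cobalt Foods Inc. (R3): 50% × 29% × 25% = 3.625% of Crosswind Services GmbH.
Aggregating (R1): 14.57% + 3.625% = 18.195%.

18.195%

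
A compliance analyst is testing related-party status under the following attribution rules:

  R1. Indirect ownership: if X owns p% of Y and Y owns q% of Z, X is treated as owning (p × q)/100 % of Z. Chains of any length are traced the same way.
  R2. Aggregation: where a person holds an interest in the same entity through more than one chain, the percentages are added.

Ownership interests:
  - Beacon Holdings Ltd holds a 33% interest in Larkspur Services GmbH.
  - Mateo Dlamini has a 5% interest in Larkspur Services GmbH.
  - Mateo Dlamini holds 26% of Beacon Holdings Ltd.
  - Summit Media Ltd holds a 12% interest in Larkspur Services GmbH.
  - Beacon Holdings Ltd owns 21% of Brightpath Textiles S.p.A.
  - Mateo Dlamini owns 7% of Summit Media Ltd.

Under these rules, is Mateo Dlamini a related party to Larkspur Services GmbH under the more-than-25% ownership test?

Chain via Summit Media Ltd (R1): 7% × 12% = 0.84% of Larkspur Services GmbH.
Chain via Beacon Holdings Ltd (R1): 26% × 33% = 8.58% of Larkspur Services GmbH.
Direct interest in Larkspur Services GmbH: 5%.
Aggregating (R2): 0.84% + 8.58% + 5% = 14.42%.
14.42% does not exceed the 25% threshold, so Mateo is not a related party to Larkspur Services GmbH.

No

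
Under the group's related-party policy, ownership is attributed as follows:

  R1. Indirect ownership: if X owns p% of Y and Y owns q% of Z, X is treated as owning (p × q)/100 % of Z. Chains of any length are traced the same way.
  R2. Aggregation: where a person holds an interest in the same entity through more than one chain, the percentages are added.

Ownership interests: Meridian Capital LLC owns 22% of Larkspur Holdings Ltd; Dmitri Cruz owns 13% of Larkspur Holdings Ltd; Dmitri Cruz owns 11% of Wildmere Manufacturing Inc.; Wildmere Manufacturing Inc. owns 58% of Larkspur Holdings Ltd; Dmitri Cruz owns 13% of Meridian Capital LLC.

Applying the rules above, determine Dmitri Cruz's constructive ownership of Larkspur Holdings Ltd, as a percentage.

Chain via Wildmere Manufacturing Inc. (R1): 11% × 58% = 6.38% of Larkspur Holdings Ltd.
Chain via Meridian Capital LLC (R1): 13% × 22% = 2.86% of Larkspur Holdings Ltd.
Direct interest in Larkspur Holdings Ltd: 13%.
Aggregating (R2): 6.38% + 2.86% + 13% = 22.24%.

22.24%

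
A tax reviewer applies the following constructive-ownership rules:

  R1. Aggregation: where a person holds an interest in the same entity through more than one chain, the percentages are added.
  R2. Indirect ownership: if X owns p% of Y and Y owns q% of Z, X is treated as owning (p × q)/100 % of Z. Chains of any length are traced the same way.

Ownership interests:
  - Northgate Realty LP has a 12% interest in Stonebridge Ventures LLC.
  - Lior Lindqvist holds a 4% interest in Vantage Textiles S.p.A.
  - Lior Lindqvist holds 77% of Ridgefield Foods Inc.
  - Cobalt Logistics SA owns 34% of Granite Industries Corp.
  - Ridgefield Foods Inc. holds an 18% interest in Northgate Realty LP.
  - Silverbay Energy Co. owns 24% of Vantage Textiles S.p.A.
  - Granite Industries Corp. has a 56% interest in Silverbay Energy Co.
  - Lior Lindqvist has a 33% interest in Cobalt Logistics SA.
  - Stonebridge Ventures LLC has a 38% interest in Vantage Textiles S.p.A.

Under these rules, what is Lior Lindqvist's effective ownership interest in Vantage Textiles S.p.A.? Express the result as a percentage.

Chain via Ridgefield Foods Inc. → Northgate Realty LP → Stonebridge Ventures LLC (R2): 77% × 18% × 12% × 38% = 0.632016% of Vantage Textiles S.p.A.
Chain via Cobalt Logistics SA → Granite Industries Corp. → Silverbay Energy Co. (R2): 33% × 34% × 56% × 24% = 1.507968% of Vantage Textiles S.p.A.
Direct interest in Vantage Textiles S.p.A: 4%.
Aggregating (R1): 0.632016% + 1.507968% + 4% = 6.139984%.

6.139984%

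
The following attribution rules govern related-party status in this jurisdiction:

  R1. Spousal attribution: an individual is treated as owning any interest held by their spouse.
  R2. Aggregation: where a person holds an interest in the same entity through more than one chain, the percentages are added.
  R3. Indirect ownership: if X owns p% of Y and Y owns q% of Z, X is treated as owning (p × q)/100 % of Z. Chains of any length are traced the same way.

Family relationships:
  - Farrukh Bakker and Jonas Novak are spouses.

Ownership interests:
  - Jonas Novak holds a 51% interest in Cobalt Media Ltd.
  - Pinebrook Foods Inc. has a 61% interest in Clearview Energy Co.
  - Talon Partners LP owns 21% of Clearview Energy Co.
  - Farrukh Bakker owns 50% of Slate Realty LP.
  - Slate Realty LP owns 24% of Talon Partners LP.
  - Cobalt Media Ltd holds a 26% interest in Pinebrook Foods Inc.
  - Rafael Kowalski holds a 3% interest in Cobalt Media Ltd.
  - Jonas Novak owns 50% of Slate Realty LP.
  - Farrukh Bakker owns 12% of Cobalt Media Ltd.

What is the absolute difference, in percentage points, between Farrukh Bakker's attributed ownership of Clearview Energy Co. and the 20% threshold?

4.9682

By spousal attribution (R1), Farrukh Bakker is treated as also owning Jonas Novak's interest in Cobalt Media Ltd, giving 12% + 51% = 63%.
By spousal attribution (R1), Farrukh Bakker is treated as also owning Jonas Novak's interest in Slate Realty LP, giving 50% + 50% = 100%.
Chain via Cobalt Media Ltd → Pinebrook Foods Inc. (R3): 63% × 26% × 61% = 9.9918% of Clearview Energy Co.
Chain via Slate Realty LP → Talon Partners LP (R3): 100% × 24% × 21% = 5.04% of Clearview Energy Co.
Aggregating (R2): 9.9918% + 5.04% = 15.0318%.
15.0318% falls short of the 20% threshold by 4.9682 percentage points.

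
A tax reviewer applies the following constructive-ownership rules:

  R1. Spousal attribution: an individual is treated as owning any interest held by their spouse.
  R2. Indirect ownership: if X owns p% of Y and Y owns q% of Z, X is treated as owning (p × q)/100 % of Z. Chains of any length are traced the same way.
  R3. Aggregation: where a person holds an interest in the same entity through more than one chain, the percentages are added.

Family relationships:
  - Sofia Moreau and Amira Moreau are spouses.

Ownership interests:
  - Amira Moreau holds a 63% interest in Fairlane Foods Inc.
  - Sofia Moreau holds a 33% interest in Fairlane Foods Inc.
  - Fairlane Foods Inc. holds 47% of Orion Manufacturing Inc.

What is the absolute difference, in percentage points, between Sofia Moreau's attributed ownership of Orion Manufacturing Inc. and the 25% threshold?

By spousal attribution (R1), Sofia Moreau is treated as also owning Amira Moreau's interest in Fairlane Foods Inc, giving 33% + 63% = 96%.
Chain via Fairlane Foods Inc. (R2): 96% × 47% = 45.12% of Orion Manufacturing Inc.
45.12% exceeds the 25% threshold by 20.12 percentage points.

20.12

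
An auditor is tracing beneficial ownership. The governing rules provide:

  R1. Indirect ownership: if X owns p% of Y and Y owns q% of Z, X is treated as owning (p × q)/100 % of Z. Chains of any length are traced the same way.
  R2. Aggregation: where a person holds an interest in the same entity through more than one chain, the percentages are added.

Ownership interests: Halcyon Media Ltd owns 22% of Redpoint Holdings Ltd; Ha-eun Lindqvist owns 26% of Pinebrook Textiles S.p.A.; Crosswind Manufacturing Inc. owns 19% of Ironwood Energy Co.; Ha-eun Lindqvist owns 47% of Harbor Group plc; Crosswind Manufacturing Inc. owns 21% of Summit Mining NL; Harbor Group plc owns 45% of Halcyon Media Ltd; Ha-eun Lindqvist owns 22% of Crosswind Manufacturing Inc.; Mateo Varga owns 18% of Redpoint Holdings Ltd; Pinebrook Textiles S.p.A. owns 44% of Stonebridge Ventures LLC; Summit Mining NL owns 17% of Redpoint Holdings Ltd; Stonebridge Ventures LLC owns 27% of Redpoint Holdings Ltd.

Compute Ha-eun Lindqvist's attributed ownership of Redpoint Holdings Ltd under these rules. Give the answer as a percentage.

Chain via Pinebrook Textiles S.p.A. → Stonebridge Ventures LLC (R1): 26% × 44% × 27% = 3.0888% of Redpoint Holdings Ltd.
Chain via Harbor Group plc → Halcyon Media Ltd (R1): 47% × 45% × 22% = 4.653% of Redpoint Holdings Ltd.
Chain via Crosswind Manufacturing Inc. → Summit Mining NL (R1): 22% × 21% × 17% = 0.7854% of Redpoint Holdings Ltd.
Aggregating (R2): 3.0888% + 4.653% + 0.7854% = 8.5272%.

8.5272%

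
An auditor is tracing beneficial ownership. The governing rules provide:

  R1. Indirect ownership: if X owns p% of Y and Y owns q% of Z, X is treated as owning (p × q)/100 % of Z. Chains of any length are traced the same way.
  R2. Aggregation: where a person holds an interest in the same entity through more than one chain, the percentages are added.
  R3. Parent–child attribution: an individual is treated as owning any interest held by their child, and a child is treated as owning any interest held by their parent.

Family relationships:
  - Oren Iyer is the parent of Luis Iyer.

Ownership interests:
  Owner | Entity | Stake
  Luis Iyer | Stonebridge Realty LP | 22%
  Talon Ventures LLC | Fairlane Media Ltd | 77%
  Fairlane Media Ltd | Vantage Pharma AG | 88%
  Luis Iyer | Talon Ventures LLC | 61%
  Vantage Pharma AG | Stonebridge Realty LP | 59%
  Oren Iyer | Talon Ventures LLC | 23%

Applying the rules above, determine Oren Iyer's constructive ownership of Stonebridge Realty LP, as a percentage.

By parent–child attribution (R3), Oren Iyer is treated as also owning Luis Iyer's interest in Talon Ventures LLC, giving 23% + 61% = 84%.
By parent–child attribution (R3), Oren Iyer is treated as owning Luis Iyer's 22% interest in Stonebridge Realty LP.
Chain via Talon Ventures LLC → Fairlane Media Ltd → Vantage Pharma AG (R1): 84% × 77% × 88% × 59% = 33.581856% of Stonebridge Realty LP.
Direct interest in Stonebridge Realty LP: 22%.
Aggregating (R2): 33.581856% + 22% = 55.581856%.

55.581856%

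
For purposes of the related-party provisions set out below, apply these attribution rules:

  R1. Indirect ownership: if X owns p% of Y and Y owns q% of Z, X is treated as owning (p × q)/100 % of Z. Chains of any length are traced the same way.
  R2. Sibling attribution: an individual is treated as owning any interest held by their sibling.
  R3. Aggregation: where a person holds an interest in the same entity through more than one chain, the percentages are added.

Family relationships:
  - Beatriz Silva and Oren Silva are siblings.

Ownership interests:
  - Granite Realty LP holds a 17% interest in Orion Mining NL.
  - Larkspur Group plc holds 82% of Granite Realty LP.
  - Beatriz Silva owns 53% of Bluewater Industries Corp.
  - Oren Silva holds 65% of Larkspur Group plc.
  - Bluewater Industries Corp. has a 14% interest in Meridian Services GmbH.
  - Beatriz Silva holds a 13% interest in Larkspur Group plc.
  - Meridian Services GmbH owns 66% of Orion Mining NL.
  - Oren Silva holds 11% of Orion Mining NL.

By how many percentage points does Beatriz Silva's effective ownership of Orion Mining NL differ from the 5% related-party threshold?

21.7704

By sibling attribution (R2), Beatriz Silva is treated as also owning Oren Silva's interest in Larkspur Group plc, giving 13% + 65% = 78%.
By sibling attribution (R2), Beatriz Silva is treated as owning Oren Silva's 11% interest in Orion Mining NL.
Chain via Bluewater Industries Corp. → Meridian Services GmbH (R1): 53% × 14% × 66% = 4.8972% of Orion Mining NL.
Chain via Larkspur Group plc → Granite Realty LP (R1): 78% × 82% × 17% = 10.8732% of Orion Mining NL.
Direct interest in Orion Mining NL: 11%.
Aggregating (R3): 4.8972% + 10.8732% + 11% = 26.7704%.
26.7704% exceeds the 5% threshold by 21.7704 percentage points.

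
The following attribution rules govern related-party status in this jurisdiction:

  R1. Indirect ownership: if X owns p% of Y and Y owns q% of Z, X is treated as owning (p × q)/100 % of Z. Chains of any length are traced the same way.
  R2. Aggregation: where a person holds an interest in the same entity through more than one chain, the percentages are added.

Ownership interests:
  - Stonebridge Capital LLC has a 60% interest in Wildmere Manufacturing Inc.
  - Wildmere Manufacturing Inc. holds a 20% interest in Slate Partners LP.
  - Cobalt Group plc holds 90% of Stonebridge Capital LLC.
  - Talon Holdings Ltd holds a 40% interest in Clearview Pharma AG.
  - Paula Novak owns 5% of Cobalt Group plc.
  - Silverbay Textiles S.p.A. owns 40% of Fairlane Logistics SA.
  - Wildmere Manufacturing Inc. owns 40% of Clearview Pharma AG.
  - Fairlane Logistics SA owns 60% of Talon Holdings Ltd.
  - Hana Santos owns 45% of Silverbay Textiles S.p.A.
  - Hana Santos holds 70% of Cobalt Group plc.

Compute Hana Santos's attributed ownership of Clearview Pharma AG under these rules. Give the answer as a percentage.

Chain via Silverbay Textiles S.p.A. → Fairlane Logistics SA → Talon Holdings Ltd (R1): 45% × 40% × 60% × 40% = 4.32% of Clearview Pharma AG.
Chain via Cobalt Group plc → Stonebridge Capital LLC → Wildmere Manufacturing Inc. (R1): 70% × 90% × 60% × 40% = 15.12% of Clearview Pharma AG.
Aggregating (R2): 4.32% + 15.12% = 19.44%.

19.44%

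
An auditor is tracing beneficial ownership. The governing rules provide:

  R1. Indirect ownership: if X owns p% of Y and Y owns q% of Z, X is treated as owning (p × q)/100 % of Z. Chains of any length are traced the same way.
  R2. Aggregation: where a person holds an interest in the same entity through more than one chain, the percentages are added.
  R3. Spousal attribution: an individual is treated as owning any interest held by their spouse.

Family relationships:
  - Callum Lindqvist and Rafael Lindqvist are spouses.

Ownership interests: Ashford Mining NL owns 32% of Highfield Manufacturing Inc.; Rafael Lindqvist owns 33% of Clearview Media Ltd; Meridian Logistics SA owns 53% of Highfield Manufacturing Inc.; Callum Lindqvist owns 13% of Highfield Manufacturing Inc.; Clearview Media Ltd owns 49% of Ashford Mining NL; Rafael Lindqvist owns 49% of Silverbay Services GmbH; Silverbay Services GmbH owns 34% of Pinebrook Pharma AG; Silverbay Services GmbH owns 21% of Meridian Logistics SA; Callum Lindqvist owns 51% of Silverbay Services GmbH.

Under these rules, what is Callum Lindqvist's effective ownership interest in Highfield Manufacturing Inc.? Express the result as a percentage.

29.3044%

By spousal attribution (R3), Callum Lindqvist is treated as also owning Rafael Lindqvist's interest in Silverbay Services GmbH, giving 51% + 49% = 100%.
By spousal attribution (R3), Callum Lindqvist is treated as owning Rafael Lindqvist's 33% interest in Clearview Media Ltd.
Chain via Silverbay Services GmbH → Meridian Logistics SA (R1): 100% × 21% × 53% = 11.13% of Highfield Manufacturing Inc.
Direct interest in Highfield Manufacturing Inc: 13%.
Chain via Clearview Media Ltd → Ashford Mining NL (R1): 33% × 49% × 32% = 5.1744% of Highfield Manufacturing Inc.
Aggregating (R2): 11.13% + 13% + 5.1744% = 29.3044%.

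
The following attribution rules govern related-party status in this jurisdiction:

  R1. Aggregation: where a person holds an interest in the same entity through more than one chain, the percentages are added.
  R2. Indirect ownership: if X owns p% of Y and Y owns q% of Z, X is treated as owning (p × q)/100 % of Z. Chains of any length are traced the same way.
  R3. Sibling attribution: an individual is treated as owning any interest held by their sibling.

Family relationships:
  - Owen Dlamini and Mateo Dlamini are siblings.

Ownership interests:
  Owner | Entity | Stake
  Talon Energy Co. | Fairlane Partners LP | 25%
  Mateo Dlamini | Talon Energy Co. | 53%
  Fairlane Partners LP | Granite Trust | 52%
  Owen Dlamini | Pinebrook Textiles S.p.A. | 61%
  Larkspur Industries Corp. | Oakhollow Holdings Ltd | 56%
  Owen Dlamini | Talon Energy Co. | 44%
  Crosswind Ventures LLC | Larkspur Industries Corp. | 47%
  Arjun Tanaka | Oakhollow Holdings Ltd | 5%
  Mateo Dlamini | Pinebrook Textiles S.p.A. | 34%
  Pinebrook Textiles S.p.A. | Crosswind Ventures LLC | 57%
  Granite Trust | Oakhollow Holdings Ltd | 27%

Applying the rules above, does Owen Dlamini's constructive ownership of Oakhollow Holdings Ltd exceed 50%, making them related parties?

No

By sibling attribution (R3), Owen Dlamini is treated as also owning Mateo Dlamini's interest in Pinebrook Textiles S.p.A, giving 61% + 34% = 95%.
By sibling attribution (R3), Owen Dlamini is treated as also owning Mateo Dlamini's interest in Talon Energy Co, giving 44% + 53% = 97%.
Chain via Pinebrook Textiles S.p.A. → Crosswind Ventures LLC → Larkspur Industries Corp. (R2): 95% × 57% × 47% × 56% = 14.25228% of Oakhollow Holdings Ltd.
Chain via Talon Energy Co. → Fairlane Partners LP → Granite Trust (R2): 97% × 25% × 52% × 27% = 3.4047% of Oakhollow Holdings Ltd.
Aggregating (R1): 14.25228% + 3.4047% = 17.65698%.
17.65698% does not exceed the 50% threshold, so Owen is not a related party to Oakhollow Holdings Ltd.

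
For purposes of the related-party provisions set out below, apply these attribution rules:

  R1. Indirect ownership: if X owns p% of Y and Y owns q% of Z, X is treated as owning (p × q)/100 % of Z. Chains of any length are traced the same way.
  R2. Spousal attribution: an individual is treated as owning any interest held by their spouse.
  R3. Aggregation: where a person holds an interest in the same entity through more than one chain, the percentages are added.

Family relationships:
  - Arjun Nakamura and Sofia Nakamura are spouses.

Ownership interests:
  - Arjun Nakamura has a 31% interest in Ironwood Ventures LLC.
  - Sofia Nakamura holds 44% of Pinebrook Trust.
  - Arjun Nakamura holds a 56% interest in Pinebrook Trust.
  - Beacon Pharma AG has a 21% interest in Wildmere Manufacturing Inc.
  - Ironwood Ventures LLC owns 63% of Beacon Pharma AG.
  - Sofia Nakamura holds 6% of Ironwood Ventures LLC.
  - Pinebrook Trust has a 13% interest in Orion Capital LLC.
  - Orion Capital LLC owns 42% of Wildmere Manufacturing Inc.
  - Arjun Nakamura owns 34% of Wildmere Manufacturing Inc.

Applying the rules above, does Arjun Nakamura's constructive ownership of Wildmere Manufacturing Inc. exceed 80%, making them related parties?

No

By spousal attribution (R2), Arjun Nakamura is treated as also owning Sofia Nakamura's interest in Pinebrook Trust, giving 56% + 44% = 100%.
By spousal attribution (R2), Arjun Nakamura is treated as also owning Sofia Nakamura's interest in Ironwood Ventures LLC, giving 31% + 6% = 37%.
Chain via Pinebrook Trust → Orion Capital LLC (R1): 100% × 13% × 42% = 5.46% of Wildmere Manufacturing Inc.
Chain via Ironwood Ventures LLC → Beacon Pharma AG (R1): 37% × 63% × 21% = 4.8951% of Wildmere Manufacturing Inc.
Direct interest in Wildmere Manufacturing Inc: 34%.
Aggregating (R3): 5.46% + 4.8951% + 34% = 44.3551%.
44.3551% does not exceed the 80% threshold, so Arjun is not a related party to Wildmere Manufacturing Inc.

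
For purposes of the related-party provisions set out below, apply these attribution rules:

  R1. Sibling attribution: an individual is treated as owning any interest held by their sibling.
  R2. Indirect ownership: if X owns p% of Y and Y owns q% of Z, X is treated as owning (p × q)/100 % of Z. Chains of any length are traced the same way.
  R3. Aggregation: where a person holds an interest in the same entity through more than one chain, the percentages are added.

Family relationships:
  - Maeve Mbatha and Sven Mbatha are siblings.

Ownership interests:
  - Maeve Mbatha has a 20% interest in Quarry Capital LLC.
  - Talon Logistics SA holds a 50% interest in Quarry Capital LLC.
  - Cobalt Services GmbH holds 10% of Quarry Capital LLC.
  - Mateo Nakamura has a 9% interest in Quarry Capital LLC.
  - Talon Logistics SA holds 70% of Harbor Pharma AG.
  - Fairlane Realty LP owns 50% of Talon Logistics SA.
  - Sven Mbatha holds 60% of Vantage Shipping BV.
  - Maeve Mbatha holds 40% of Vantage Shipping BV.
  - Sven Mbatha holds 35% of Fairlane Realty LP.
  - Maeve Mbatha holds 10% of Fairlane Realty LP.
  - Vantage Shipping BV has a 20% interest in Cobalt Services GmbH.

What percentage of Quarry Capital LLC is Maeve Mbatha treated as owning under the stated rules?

33.25%

By sibling attribution (R1), Maeve Mbatha is treated as also owning Sven Mbatha's interest in Vantage Shipping BV, giving 40% + 60% = 100%.
By sibling attribution (R1), Maeve Mbatha is treated as also owning Sven Mbatha's interest in Fairlane Realty LP, giving 10% + 35% = 45%.
Chain via Vantage Shipping BV → Cobalt Services GmbH (R2): 100% × 20% × 10% = 2% of Quarry Capital LLC.
Chain via Fairlane Realty LP → Talon Logistics SA (R2): 45% × 50% × 50% = 11.25% of Quarry Capital LLC.
Direct interest in Quarry Capital LLC: 20%.
Aggregating (R3): 2% + 11.25% + 20% = 33.25%.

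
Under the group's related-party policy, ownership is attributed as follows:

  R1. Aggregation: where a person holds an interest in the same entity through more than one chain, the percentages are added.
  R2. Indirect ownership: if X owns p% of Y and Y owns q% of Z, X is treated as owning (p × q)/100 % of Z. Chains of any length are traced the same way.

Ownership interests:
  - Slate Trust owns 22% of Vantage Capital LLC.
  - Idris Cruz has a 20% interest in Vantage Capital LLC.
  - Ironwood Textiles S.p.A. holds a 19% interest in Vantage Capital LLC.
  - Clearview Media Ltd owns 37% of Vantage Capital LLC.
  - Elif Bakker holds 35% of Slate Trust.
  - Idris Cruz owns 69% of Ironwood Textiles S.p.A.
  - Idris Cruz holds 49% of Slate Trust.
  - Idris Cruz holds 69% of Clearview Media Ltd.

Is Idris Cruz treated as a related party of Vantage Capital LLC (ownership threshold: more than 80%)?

Chain via Ironwood Textiles S.p.A. (R2): 69% × 19% = 13.11% of Vantage Capital LLC.
Chain via Slate Trust (R2): 49% × 22% = 10.78% of Vantage Capital LLC.
Chain via Clearview Media Ltd (R2): 69% × 37% = 25.53% of Vantage Capital LLC.
Direct interest in Vantage Capital LLC: 20%.
Aggregating (R1): 13.11% + 10.78% + 25.53% + 20% = 69.42%.
69.42% does not exceed the 80% threshold, so Idris is not a related party to Vantage Capital LLC.

No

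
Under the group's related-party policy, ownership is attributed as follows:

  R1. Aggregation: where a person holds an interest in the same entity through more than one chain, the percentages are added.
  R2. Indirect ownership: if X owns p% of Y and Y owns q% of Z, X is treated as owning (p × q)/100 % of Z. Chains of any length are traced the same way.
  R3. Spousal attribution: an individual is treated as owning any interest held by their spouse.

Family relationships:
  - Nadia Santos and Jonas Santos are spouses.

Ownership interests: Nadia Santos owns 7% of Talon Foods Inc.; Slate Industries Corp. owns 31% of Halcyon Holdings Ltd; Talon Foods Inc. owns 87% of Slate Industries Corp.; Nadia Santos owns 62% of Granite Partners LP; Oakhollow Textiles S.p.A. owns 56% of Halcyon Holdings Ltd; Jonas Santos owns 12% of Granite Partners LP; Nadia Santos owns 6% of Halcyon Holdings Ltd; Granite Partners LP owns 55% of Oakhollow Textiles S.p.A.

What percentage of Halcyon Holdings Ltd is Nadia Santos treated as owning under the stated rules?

By spousal attribution (R3), Nadia Santos is treated as also owning Jonas Santos's interest in Granite Partners LP, giving 62% + 12% = 74%.
Chain via Granite Partners LP → Oakhollow Textiles S.p.A. (R2): 74% × 55% × 56% = 22.792% of Halcyon Holdings Ltd.
Chain via Talon Foods Inc. → Slate Industries Corp. (R2): 7% × 87% × 31% = 1.8879% of Halcyon Holdings Ltd.
Direct interest in Halcyon Holdings Ltd: 6%.
Aggregating (R1): 22.792% + 1.8879% + 6% = 30.6799%.

30.6799%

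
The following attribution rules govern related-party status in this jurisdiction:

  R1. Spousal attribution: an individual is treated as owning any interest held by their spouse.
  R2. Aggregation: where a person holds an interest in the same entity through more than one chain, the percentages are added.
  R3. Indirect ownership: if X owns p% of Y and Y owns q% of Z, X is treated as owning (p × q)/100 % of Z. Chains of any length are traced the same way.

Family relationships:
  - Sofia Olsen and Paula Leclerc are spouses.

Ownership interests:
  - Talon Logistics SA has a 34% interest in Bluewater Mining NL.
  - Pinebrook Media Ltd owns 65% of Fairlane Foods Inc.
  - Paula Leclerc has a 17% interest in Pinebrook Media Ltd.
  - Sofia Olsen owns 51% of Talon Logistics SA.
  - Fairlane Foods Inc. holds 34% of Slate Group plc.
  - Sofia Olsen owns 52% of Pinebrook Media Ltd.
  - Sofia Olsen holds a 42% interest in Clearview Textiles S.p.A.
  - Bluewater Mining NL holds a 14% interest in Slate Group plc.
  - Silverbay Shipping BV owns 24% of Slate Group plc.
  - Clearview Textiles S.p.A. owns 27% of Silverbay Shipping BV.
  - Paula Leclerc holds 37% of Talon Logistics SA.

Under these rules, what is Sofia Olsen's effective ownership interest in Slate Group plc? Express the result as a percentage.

22.1594%

By spousal attribution (R1), Sofia Olsen is treated as also owning Paula Leclerc's interest in Talon Logistics SA, giving 51% + 37% = 88%.
By spousal attribution (R1), Sofia Olsen is treated as also owning Paula Leclerc's interest in Pinebrook Media Ltd, giving 52% + 17% = 69%.
Chain via Talon Logistics SA → Bluewater Mining NL (R3): 88% × 34% × 14% = 4.1888% of Slate Group plc.
Chain via Clearview Textiles S.p.A. → Silverbay Shipping BV (R3): 42% × 27% × 24% = 2.7216% of Slate Group plc.
Chain via Pinebrook Media Ltd → Fairlane Foods Inc. (R3): 69% × 65% × 34% = 15.249% of Slate Group plc.
Aggregating (R2): 4.1888% + 2.7216% + 15.249% = 22.1594%.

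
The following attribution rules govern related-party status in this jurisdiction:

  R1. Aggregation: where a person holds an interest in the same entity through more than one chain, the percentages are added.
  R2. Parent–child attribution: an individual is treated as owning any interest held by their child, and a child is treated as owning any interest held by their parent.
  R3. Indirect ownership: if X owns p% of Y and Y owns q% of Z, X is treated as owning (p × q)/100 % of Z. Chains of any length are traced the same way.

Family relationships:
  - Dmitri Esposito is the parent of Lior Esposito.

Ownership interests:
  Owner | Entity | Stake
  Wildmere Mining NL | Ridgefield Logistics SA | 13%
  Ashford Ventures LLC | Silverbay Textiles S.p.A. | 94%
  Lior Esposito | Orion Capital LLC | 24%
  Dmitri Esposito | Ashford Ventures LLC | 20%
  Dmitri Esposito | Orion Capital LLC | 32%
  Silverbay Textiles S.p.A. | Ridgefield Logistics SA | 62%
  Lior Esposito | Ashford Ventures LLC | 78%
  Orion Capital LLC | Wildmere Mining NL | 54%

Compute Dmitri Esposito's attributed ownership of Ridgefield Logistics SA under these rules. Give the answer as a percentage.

61.0456%

By parent–child attribution (R2), Dmitri Esposito is treated as also owning Lior Esposito's interest in Ashford Ventures LLC, giving 20% + 78% = 98%.
By parent–child attribution (R2), Dmitri Esposito is treated as also owning Lior Esposito's interest in Orion Capital LLC, giving 32% + 24% = 56%.
Chain via Ashford Ventures LLC → Silverbay Textiles S.p.A. (R3): 98% × 94% × 62% = 57.1144% of Ridgefield Logistics SA.
Chain via Orion Capital LLC → Wildmere Mining NL (R3): 56% × 54% × 13% = 3.9312% of Ridgefield Logistics SA.
Aggregating (R1): 57.1144% + 3.9312% = 61.0456%.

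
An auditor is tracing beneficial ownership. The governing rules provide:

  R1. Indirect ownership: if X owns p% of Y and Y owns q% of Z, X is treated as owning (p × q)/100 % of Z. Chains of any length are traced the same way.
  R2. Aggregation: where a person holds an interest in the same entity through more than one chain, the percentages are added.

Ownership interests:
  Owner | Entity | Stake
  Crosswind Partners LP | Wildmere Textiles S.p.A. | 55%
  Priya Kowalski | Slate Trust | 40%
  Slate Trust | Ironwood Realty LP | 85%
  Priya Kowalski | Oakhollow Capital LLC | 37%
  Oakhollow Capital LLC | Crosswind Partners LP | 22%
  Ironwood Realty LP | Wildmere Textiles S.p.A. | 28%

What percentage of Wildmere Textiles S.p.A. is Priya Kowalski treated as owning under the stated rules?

Chain via Oakhollow Capital LLC → Crosswind Partners LP (R1): 37% × 22% × 55% = 4.477% of Wildmere Textiles S.p.A.
Chain via Slate Trust → Ironwood Realty LP (R1): 40% × 85% × 28% = 9.52% of Wildmere Textiles S.p.A.
Aggregating (R2): 4.477% + 9.52% = 13.997%.

13.997%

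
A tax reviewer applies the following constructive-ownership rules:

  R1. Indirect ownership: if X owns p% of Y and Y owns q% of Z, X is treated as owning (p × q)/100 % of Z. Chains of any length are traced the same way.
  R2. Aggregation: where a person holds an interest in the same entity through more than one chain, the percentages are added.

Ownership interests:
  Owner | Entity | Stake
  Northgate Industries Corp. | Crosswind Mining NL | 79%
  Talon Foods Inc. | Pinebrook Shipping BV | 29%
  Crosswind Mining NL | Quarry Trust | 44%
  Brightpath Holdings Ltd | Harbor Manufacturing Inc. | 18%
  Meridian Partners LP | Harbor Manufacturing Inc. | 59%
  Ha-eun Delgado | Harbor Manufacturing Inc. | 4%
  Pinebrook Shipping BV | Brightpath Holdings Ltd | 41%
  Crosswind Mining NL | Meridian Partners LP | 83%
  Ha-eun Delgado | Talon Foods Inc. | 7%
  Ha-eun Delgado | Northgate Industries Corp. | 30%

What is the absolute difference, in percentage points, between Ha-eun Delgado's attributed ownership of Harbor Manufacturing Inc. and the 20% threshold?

Chain via Northgate Industries Corp. → Crosswind Mining NL → Meridian Partners LP (R1): 30% × 79% × 83% × 59% = 11.60589% of Harbor Manufacturing Inc.
Chain via Talon Foods Inc. → Pinebrook Shipping BV → Brightpath Holdings Ltd (R1): 7% × 29% × 41% × 18% = 0.149814% of Harbor Manufacturing Inc.
Direct interest in Harbor Manufacturing Inc: 4%.
Aggregating (R2): 11.60589% + 0.149814% + 4% = 15.755704%.
15.755704% falls short of the 20% threshold by 4.244296 percentage points.

4.244296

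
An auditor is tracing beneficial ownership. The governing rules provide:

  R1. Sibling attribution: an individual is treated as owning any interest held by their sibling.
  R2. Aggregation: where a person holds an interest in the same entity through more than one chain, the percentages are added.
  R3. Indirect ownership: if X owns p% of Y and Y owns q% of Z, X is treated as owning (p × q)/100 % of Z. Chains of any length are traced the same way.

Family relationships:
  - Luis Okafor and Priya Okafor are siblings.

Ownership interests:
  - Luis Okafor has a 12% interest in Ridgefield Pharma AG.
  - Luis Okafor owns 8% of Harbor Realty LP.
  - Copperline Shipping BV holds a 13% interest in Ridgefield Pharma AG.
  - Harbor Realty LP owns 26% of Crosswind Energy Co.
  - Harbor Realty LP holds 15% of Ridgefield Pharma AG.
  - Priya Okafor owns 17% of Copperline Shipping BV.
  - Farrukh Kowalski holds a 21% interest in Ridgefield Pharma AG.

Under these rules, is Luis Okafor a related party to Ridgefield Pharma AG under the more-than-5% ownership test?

By sibling attribution (R1), Luis Okafor is treated as owning Priya Okafor's 17% interest in Copperline Shipping BV.
Chain via Harbor Realty LP (R3): 8% × 15% = 1.2% of Ridgefield Pharma AG.
Direct interest in Ridgefield Pharma AG: 12%.
Chain via Copperline Shipping BV (R3): 17% × 13% = 2.21% of Ridgefield Pharma AG.
Aggregating (R2): 1.2% + 12% + 2.21% = 15.41%.
15.41% exceeds the 5% threshold, so Luis is a related party to Ridgefield Pharma AG.

Yes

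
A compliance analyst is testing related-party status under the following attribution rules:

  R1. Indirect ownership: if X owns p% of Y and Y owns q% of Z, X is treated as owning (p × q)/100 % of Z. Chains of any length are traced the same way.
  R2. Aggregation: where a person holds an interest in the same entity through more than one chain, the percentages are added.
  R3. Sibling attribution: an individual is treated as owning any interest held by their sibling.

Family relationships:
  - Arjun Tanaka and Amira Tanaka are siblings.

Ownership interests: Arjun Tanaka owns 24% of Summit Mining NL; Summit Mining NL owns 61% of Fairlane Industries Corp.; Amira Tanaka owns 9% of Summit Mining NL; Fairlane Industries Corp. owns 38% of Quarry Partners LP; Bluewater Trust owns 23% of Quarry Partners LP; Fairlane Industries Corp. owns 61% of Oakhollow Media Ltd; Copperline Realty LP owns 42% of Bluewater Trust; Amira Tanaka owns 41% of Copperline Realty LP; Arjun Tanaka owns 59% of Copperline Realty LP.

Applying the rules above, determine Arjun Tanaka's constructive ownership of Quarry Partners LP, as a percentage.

17.3094%

By sibling attribution (R3), Arjun Tanaka is treated as also owning Amira Tanaka's interest in Summit Mining NL, giving 24% + 9% = 33%.
By sibling attribution (R3), Arjun Tanaka is treated as also owning Amira Tanaka's interest in Copperline Realty LP, giving 59% + 41% = 100%.
Chain via Summit Mining NL → Fairlane Industries Corp. (R1): 33% × 61% × 38% = 7.6494% of Quarry Partners LP.
Chain via Copperline Realty LP → Bluewater Trust (R1): 100% × 42% × 23% = 9.66% of Quarry Partners LP.
Aggregating (R2): 7.6494% + 9.66% = 17.3094%.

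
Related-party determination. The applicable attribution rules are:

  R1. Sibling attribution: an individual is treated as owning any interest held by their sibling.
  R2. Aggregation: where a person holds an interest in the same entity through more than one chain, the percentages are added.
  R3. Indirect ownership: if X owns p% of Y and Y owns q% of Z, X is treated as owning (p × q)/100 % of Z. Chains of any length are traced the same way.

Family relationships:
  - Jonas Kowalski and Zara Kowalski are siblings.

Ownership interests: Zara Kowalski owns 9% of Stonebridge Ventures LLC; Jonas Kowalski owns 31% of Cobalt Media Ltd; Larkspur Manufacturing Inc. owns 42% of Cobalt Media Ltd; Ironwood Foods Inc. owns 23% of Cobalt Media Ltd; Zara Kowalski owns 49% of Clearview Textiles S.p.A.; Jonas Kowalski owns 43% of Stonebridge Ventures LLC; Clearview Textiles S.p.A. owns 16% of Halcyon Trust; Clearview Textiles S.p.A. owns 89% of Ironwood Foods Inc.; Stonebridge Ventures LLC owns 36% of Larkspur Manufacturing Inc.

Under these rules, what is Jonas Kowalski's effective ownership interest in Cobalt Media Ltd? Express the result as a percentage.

By sibling attribution (R1), Jonas Kowalski is treated as also owning Zara Kowalski's interest in Stonebridge Ventures LLC, giving 43% + 9% = 52%.
By sibling attribution (R1), Jonas Kowalski is treated as owning Zara Kowalski's 49% interest in Clearview Textiles S.p.A.
Chain via Stonebridge Ventures LLC → Larkspur Manufacturing Inc. (R3): 52% × 36% × 42% = 7.8624% of Cobalt Media Ltd.
Direct interest in Cobalt Media Ltd: 31%.
Chain via Clearview Textiles S.p.A. → Ironwood Foods Inc. (R3): 49% × 89% × 23% = 10.0303% of Cobalt Media Ltd.
Aggregating (R2): 7.8624% + 31% + 10.0303% = 48.8927%.

48.8927%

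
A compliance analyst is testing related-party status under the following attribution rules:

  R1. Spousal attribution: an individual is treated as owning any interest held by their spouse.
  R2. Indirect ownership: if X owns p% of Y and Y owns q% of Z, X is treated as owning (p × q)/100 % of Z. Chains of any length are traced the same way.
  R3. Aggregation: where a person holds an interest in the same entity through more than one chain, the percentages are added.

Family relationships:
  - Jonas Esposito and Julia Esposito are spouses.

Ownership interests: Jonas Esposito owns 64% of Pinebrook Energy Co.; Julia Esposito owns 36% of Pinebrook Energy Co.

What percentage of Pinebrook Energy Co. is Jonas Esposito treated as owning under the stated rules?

By spousal attribution (R1), Jonas Esposito is treated as also owning Julia Esposito's interest in Pinebrook Energy Co, giving 64% + 36% = 100%.
Direct interest in Pinebrook Energy Co: 100%.

100%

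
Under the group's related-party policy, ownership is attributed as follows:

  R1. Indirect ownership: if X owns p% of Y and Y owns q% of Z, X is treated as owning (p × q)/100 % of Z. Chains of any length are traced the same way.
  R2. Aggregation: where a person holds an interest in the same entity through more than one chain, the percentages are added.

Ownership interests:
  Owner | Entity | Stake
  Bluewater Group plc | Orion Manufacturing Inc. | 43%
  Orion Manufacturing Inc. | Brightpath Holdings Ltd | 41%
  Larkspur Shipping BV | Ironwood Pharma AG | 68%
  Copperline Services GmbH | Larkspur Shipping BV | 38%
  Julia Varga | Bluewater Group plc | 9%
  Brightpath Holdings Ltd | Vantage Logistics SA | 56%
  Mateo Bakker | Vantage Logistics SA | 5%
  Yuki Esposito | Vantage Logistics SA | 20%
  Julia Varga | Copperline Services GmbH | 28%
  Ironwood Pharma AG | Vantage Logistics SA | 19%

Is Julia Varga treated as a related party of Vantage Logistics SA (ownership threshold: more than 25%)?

Chain via Copperline Services GmbH → Larkspur Shipping BV → Ironwood Pharma AG (R1): 28% × 38% × 68% × 19% = 1.374688% of Vantage Logistics SA.
Chain via Bluewater Group plc → Orion Manufacturing Inc. → Brightpath Holdings Ltd (R1): 9% × 43% × 41% × 56% = 0.888552% of Vantage Logistics SA.
Aggregating (R2): 1.374688% + 0.888552% = 2.26324%.
2.26324% does not exceed the 25% threshold, so Julia is not a related party to Vantage Logistics SA.

No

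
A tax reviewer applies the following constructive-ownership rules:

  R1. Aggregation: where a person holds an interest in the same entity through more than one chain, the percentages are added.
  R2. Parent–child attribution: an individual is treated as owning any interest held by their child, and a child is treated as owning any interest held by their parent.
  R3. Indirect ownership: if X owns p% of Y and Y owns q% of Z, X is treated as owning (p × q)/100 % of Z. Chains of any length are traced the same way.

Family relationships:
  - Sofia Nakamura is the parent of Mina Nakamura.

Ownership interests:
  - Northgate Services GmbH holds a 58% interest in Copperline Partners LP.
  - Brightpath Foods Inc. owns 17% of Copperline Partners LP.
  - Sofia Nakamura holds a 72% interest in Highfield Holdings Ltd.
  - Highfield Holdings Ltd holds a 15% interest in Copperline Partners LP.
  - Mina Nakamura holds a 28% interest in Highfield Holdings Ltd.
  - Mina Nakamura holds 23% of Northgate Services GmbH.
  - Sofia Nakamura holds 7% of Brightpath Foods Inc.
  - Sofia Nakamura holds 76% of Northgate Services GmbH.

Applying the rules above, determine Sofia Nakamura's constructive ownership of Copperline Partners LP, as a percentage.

73.61%

By parent–child attribution (R2), Sofia Nakamura is treated as also owning Mina Nakamura's interest in Northgate Services GmbH, giving 76% + 23% = 99%.
By parent–child attribution (R2), Sofia Nakamura is treated as also owning Mina Nakamura's interest in Highfield Holdings Ltd, giving 72% + 28% = 100%.
Chain via Northgate Services GmbH (R3): 99% × 58% = 57.42% of Copperline Partners LP.
Chain via Highfield Holdings Ltd (R3): 100% × 15% = 15% of Copperline Partners LP.
Chain via Brightpath Foods Inc. (R3): 7% × 17% = 1.19% of Copperline Partners LP.
Aggregating (R1): 57.42% + 15% + 1.19% = 73.61%.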